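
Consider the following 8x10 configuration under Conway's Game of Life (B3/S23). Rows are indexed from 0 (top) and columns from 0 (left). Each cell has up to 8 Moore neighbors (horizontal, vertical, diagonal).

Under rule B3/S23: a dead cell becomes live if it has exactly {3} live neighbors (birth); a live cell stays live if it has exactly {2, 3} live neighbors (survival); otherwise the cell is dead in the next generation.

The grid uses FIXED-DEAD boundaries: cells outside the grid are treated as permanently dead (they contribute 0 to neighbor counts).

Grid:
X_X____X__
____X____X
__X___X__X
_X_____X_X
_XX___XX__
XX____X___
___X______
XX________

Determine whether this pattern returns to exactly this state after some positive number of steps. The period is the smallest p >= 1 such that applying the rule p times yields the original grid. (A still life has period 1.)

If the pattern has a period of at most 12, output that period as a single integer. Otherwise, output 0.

Simulating and comparing each generation to the original:
Gen 0 (original, given above): 21 live cells
Gen 1: 15 live cells, differs from original
Gen 2: 12 live cells, differs from original
Gen 3: 12 live cells, differs from original
Gen 4: 12 live cells, differs from original
Gen 5: 14 live cells, differs from original
Gen 6: 16 live cells, differs from original
Gen 7: 20 live cells, differs from original
Gen 8: 26 live cells, differs from original
Gen 9: 18 live cells, differs from original
Gen 10: 21 live cells, differs from original
Gen 11: 17 live cells, differs from original
Gen 12: 18 live cells, differs from original
No period found within 12 steps.

Answer: 0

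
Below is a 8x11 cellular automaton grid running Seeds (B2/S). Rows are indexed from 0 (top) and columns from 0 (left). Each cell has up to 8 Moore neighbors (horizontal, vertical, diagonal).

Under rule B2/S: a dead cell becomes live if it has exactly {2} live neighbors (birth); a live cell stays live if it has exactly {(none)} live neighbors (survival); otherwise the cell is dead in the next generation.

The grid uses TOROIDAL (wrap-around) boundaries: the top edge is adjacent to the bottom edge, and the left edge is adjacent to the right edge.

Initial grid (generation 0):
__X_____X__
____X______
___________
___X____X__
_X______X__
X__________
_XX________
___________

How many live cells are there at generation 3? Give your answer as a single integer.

Answer: 9

Derivation:
Simulating step by step:
Generation 0 (given above): 10 live cells
Generation 1: 13 live cells
___X_______
___X_______
___XX______
__X____X_X_
X_X____X_X_
___________
X__________
___X_______
Generation 2: 9 live cells
___________
___________
________X__
____X_X____
___X__X____
X_______X__
___________
__X_X______
Generation 3: 9 live cells
___X_______
___________
_____X_X___
___X_______
____X______
_______X___
_X_X_______
___X_______
Population at generation 3: 9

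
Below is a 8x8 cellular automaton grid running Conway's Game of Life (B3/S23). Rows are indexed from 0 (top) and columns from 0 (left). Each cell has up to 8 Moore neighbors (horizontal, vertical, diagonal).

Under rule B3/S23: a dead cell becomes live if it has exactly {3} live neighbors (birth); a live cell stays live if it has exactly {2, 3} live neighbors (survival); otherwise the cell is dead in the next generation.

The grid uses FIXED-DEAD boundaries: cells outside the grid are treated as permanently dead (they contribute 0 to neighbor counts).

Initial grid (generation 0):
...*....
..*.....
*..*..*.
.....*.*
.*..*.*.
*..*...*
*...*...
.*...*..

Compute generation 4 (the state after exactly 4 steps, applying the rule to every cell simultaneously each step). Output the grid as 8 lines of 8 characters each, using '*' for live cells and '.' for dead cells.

Answer: ........
...*..*.
......*.
......*.
.****...
*.**....
*.*.*...
.****...

Derivation:
Simulating step by step:
Generation 0 (given above): 17 live cells
Generation 1: 18 live cells
........
..**....
......*.
....**.*
....****
**.***..
**..*...
........
Generation 2: 17 live cells
........
........
...****.
....*..*
.......*
****....
******..
........
Generation 3: 19 live cells
........
....**..
...****.
...**..*
.***....
*.......
*...*...
.****...
Generation 4: 18 live cells
(generation 4 grid is the final answer)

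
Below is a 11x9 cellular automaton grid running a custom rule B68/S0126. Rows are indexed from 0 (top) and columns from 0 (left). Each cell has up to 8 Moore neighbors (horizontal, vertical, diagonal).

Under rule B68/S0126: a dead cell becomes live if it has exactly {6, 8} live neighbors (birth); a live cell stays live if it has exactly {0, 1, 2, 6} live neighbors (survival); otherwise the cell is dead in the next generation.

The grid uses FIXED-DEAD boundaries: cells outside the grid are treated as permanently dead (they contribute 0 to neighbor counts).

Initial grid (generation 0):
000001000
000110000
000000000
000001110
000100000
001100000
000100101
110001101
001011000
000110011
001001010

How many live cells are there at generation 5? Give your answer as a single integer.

Simulating step by step:
Generation 0 (given above): 27 live cells
Generation 1: 19 live cells
000001000
000110000
000000000
000001110
000100000
000000000
000100101
110000001
001000000
000000011
001001010
Generation 2: 19 live cells
000001000
000110000
000000000
000001110
000100000
000000000
000100101
110000001
001000000
000000011
001001010
Generation 3: 19 live cells
000001000
000110000
000000000
000001110
000100000
000000000
000100101
110000001
001000000
000000011
001001010
Generation 4: 19 live cells
000001000
000110000
000000000
000001110
000100000
000000000
000100101
110000001
001000000
000000011
001001010
Generation 5: 19 live cells
000001000
000110000
000000000
000001110
000100000
000000000
000100101
110000001
001000000
000000011
001001010
Population at generation 5: 19

Answer: 19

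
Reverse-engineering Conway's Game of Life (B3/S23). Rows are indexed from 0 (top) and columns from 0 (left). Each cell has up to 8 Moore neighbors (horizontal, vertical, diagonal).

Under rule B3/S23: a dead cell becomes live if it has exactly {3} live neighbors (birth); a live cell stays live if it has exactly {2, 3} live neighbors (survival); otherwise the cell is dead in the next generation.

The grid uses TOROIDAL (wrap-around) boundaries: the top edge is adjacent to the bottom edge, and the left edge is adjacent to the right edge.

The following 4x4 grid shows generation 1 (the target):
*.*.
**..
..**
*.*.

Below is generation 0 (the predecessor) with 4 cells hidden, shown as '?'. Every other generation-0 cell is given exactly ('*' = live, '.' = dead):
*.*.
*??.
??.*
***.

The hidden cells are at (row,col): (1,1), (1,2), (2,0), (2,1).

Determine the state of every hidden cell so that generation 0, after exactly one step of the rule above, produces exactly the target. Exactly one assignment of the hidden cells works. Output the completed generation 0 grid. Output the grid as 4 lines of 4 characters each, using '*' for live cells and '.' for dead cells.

Answer: *.*.
*...
...*
***.

Derivation:
Hidden generation-0 cells (in order): (1,1), (1,2), (2,0), (2,1).
A hidden cell only influences target cells in its own 3x3 neighborhood. Try each of the 2^4 = 16 assignments, step the completed generation 0 forward once under B3/S23, and compare with the target:
  (1,1)=. (1,2)=. (2,0)=. (2,1)=. -> step reproduces the target at every cell -> ACCEPT
  (1,1)=. (1,2)=. (2,0)=. (2,1)=* -> step gives (1,1)='.' but target has '*' -> reject
  (1,1)=. (1,2)=. (2,0)=* (2,1)=. -> step gives (1,1)='.' but target has '*' -> reject
  (1,1)=. (1,2)=. (2,0)=* (2,1)=* -> step gives (1,0)='.' but target has '*' -> reject
  (1,1)=. (1,2)=* (2,0)=. (2,1)=. -> step gives (1,1)='.' but target has '*' -> reject
  (1,1)=. (1,2)=* (2,0)=. (2,1)=* -> step gives (1,1)='.' but target has '*' -> reject
  (1,1)=. (1,2)=* (2,0)=* (2,1)=. -> step gives (1,1)='.' but target has '*' -> reject
  (1,1)=. (1,2)=* (2,0)=* (2,1)=* -> step gives (1,0)='.' but target has '*' -> reject
  (1,1)=* (1,2)=. (2,0)=. (2,1)=. -> step gives (0,0)='.' but target has '*' -> reject
  (1,1)=* (1,2)=. (2,0)=. (2,1)=* -> step gives (0,0)='.' but target has '*' -> reject
  (1,1)=* (1,2)=. (2,0)=* (2,1)=. -> step gives (0,0)='.' but target has '*' -> reject
  (1,1)=* (1,2)=. (2,0)=* (2,1)=* -> step gives (0,0)='.' but target has '*' -> reject
  (1,1)=* (1,2)=* (2,0)=. (2,1)=. -> step gives (0,0)='.' but target has '*' -> reject
  (1,1)=* (1,2)=* (2,0)=. (2,1)=* -> step gives (0,0)='.' but target has '*' -> reject
  (1,1)=* (1,2)=* (2,0)=* (2,1)=. -> step gives (0,0)='.' but target has '*' -> reject
  (1,1)=* (1,2)=* (2,0)=* (2,1)=* -> step gives (0,0)='.' but target has '*' -> reject
Unique solution: (1,1)=dead, (1,2)=dead, (2,0)=dead, (2,1)=dead.
Check: live-neighbor counts of every cell in the completed generation 0:
3625
2324
4433
3435
Applying B3/S23 to generation 0 with these counts gives:
*.*.
**..
..**
*.*.
which matches the target exactly.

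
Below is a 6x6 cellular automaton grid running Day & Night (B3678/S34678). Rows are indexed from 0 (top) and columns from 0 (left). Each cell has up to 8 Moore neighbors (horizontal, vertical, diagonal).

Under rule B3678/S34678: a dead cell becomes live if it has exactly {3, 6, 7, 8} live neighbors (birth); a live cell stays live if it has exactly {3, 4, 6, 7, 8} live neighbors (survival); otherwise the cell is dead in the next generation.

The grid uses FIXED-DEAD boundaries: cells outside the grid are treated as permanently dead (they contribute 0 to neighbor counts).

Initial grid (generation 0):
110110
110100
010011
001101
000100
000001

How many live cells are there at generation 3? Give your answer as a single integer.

Simulating step by step:
Generation 0 (given above): 15 live cells
Generation 1: 12 live cells
110000
110101
110010
001100
001000
000000
Generation 2: 10 live cells
111000
000010
110010
001100
000100
000000
Generation 3: 8 live cells
000000
001100
001000
011110
001000
000000
Population at generation 3: 8

Answer: 8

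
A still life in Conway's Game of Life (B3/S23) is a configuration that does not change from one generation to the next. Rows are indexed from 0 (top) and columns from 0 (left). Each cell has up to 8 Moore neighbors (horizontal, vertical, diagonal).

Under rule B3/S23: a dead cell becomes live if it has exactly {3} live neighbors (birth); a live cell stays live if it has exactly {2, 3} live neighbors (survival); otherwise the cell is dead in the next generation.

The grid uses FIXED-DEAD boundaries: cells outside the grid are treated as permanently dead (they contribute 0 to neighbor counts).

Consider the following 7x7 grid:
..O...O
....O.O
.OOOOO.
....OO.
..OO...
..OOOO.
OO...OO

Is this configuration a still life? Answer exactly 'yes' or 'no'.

Answer: no

Derivation:
Compute generation 1 and compare to generation 0 (given above):
Generation 1:
.....O.
.O..O.O
..O...O
.O...O.
..O....
.....OO
.OOO.OO
Cell (0,2) differs: gen0=1 vs gen1=0 -> NOT a still life.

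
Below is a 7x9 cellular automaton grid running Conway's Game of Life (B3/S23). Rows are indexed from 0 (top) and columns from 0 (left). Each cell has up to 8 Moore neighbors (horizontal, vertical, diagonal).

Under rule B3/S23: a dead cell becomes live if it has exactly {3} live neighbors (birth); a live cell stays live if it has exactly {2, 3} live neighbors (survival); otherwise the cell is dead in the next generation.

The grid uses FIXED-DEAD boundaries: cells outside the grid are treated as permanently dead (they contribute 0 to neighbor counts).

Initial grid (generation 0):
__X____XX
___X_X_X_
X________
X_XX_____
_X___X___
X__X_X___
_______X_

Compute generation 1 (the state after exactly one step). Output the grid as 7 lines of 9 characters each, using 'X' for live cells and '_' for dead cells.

Simulating step by step:
Generation 0 (given above): 16 live cells
Generation 1: 17 live cells
(generation 1 grid is the final answer)

Answer: ______XXX
______XXX
_XXXX____
X_X______
XX_X_____
____X_X__
_________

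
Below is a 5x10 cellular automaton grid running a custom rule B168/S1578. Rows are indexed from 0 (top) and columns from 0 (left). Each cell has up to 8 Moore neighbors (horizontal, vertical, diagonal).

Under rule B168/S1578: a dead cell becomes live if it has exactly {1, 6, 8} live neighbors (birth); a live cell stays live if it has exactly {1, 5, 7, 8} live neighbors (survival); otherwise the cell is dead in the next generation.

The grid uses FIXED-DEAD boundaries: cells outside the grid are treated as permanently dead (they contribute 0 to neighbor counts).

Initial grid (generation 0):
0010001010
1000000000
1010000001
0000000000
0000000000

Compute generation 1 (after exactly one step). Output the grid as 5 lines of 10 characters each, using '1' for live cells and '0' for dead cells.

Simulating step by step:
Generation 0 (given above): 7 live cells
Generation 1: 15 live cells
(generation 1 grid is the final answer)

Answer: 1001010001
1000011000
1001000010
1011000011
0000000000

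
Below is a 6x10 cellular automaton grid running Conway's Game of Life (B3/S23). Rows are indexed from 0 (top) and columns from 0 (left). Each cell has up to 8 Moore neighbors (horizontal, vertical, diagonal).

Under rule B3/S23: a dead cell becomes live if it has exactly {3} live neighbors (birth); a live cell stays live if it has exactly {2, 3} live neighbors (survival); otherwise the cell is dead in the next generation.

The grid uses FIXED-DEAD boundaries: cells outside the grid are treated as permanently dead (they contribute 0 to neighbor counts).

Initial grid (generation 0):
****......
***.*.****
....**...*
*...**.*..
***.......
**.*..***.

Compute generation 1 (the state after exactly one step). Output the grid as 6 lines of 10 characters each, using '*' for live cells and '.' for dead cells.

Simulating step by step:
Generation 0 (given above): 28 live cells
Generation 1: 24 live cells
(generation 1 grid is the final answer)

Answer: *..*...**.
*...*.****
*........*
*..****...
..****..*.
*......*..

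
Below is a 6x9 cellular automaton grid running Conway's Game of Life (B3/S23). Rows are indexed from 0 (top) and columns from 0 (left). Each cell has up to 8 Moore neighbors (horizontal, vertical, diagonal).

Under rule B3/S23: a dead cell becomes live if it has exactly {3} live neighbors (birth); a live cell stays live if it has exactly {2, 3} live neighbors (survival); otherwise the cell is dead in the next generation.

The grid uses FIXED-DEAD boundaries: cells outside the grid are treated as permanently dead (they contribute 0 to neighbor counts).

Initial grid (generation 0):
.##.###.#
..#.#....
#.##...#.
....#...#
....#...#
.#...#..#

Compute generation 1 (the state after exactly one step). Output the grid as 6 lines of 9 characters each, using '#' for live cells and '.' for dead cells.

Simulating step by step:
Generation 0 (given above): 19 live cells
Generation 1: 17 live cells
(generation 1 grid is the final answer)

Answer: .##.##...
....#.##.
.##.#....
....#..##
....##.##
.........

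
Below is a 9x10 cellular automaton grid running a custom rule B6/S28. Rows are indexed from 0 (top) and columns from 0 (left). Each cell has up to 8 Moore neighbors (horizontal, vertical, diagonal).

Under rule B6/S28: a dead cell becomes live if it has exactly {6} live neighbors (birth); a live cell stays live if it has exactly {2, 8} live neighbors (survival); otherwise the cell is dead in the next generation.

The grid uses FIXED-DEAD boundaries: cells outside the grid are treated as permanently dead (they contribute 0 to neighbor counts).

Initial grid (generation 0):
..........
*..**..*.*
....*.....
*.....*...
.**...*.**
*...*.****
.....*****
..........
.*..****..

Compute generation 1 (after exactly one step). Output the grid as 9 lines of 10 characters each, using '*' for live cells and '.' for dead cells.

Answer: ..........
...**.....
....*.....
..........
.......*..
..........
..........
......*...
.....**...

Derivation:
Simulating step by step:
Generation 0 (given above): 29 live cells
Generation 1: 7 live cells
(generation 1 grid is the final answer)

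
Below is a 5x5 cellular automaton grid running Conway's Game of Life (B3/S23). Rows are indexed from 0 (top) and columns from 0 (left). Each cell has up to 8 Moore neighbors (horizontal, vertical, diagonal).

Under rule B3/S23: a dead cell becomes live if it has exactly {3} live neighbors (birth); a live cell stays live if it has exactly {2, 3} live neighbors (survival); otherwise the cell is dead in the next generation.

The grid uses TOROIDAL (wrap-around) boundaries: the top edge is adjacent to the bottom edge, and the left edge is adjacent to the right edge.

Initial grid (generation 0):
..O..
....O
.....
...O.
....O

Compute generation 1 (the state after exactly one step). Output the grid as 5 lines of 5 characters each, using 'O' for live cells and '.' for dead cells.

Simulating step by step:
Generation 0 (given above): 4 live cells
Generation 1: 2 live cells
(generation 1 grid is the final answer)

Answer: ...O.
.....
.....
.....
...O.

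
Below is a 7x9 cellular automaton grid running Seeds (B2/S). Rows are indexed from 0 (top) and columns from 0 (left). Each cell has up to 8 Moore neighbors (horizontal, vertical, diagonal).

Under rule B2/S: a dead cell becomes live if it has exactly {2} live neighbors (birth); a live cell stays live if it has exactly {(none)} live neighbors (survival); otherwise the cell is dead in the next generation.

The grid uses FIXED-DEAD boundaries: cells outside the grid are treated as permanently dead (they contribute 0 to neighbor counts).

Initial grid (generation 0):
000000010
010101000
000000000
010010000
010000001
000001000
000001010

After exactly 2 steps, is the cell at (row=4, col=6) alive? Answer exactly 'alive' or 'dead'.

Simulating step by step:
Generation 0 (given above): 11 live cells
Generation 1: 20 live cells
001010100
001010100
110101000
101000000
101011000
000010011
000010000
Generation 2: 15 live cells
010000010
100000010
000000100
000000100
000000111
010000100
000101011

Cell (4,6) at generation 2: 1 -> alive

Answer: alive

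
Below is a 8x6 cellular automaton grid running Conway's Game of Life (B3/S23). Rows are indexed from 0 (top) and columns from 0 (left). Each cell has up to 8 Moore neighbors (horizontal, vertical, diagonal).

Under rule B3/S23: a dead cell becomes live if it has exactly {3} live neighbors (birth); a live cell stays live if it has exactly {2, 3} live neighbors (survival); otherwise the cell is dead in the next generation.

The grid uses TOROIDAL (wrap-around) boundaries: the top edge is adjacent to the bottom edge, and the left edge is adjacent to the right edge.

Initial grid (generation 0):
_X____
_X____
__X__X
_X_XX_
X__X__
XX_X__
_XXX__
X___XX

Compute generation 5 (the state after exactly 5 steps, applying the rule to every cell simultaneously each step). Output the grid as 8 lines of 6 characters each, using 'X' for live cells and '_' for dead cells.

Answer: X_X__X
XX____
______
______
______
______
_X____
__X___

Derivation:
Simulating step by step:
Generation 0 (given above): 18 live cells
Generation 1: 26 live cells
_X___X
XXX___
XXXXX_
XX_XXX
X__X_X
X__XX_
___X__
X__XXX
Generation 2: 11 live cells
___X__
____X_
______
______
______
X_XX__
X_X___
X_XX_X
Generation 3: 12 live cells
__XX_X
______
______
______
______
__XX__
X___X_
X_XXXX
Generation 4: 8 live cells
XXX__X
______
______
______
______
___X__
X_____
X_X___
Generation 5: 7 live cells
(generation 5 grid is the final answer)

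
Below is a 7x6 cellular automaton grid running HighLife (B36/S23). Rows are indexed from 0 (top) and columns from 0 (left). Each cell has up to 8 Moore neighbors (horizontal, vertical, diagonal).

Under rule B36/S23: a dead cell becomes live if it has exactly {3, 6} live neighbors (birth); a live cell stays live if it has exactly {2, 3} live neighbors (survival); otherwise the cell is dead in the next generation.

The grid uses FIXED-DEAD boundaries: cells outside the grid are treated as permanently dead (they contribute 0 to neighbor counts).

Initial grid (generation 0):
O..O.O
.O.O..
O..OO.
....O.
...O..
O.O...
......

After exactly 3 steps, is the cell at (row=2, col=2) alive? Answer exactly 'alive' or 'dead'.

Simulating step by step:
Generation 0 (given above): 12 live cells
Generation 1: 10 live cells
..O.O.
OO.O..
..OOO.
....O.
...O..
......
......
Generation 2: 9 live cells
.OOO..
.O....
.OO.O.
..O.O.
......
......
......
Generation 3: 8 live cells
.OO...
O.O...
.OO...
.OO...
......
......
......

Cell (2,2) at generation 3: 1 -> alive

Answer: alive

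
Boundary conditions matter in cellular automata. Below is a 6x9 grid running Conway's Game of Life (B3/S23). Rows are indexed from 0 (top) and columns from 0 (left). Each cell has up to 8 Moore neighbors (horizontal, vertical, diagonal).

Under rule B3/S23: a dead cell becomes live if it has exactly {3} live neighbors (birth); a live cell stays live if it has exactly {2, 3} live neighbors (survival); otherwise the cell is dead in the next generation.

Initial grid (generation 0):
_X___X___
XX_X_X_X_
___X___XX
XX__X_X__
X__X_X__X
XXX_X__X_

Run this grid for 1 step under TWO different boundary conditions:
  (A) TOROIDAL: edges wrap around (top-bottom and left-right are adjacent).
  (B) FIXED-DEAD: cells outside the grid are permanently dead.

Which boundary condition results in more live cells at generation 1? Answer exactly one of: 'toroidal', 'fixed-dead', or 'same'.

Answer: fixed-dead

Derivation:
Under TOROIDAL boundary, generation 1:
___X_X___
XX_____X_
___X_X_X_
_XXXXXX__
___X_XXX_
__XXXXX__
Population = 23

Under FIXED-DEAD boundary, generation 1:
XXX_X_X__
XX_____XX
___X_X_XX
XXXXXXX_X
___X_XXX_
XXXXX____
Population = 30

Comparison: toroidal=23, fixed-dead=30 -> fixed-dead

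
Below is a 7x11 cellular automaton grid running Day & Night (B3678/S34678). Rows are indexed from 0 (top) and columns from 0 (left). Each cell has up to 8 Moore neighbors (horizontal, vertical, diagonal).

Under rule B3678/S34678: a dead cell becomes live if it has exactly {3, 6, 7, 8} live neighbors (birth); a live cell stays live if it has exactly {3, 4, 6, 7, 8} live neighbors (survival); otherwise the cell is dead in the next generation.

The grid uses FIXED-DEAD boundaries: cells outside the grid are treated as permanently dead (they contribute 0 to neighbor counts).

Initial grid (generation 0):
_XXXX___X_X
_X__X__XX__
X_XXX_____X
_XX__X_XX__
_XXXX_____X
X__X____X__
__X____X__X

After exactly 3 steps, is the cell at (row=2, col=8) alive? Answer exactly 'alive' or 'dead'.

Simulating step by step:
Generation 0 (given above): 31 live cells
Generation 1: 30 live cells
__XX___X_X_
XXXXXX_____
__XXXXX__X_
X_XX_____X_
XX_XX__XXX_
___XX____X_
___________
Generation 2: 28 live cells
__XX_______
_XXXXX__X__
XXXXXX_____
___XX_XX_XX
_X__X___XXX
__XXX______
___________
Generation 3: 27 live cells
_XXX_______
X_XXXX_____
_XXXX__XXX_
X________XX
___XX__XXXX
___X_____X_
___X_______

Cell (2,8) at generation 3: 1 -> alive

Answer: alive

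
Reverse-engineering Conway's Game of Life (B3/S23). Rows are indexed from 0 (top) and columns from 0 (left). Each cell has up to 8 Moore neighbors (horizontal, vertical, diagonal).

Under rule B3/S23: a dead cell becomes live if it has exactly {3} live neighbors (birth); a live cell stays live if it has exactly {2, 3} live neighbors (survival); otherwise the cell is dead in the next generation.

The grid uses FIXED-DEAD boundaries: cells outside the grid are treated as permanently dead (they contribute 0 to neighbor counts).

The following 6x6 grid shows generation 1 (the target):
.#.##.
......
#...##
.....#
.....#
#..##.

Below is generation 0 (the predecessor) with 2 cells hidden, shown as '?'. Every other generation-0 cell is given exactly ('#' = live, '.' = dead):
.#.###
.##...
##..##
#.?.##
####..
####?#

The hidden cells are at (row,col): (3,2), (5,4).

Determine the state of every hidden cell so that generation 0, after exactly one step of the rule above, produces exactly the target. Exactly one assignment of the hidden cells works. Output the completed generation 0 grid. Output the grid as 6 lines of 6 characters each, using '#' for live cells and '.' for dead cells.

Answer: .#.###
.##...
##..##
#.#.##
####..
####.#

Derivation:
Hidden generation-0 cells (in order): (3,2), (5,4).
A hidden cell only influences target cells in its own 3x3 neighborhood. Try each of the 2^2 = 4 assignments, step the completed generation 0 forward once under B3/S23, and compare with the target:
  (3,2)=. (5,4)=. -> step gives (2,2)='#' but target has '.' -> reject
  (3,2)=. (5,4)=# -> step gives (2,2)='#' but target has '.' -> reject
  (3,2)=# (5,4)=. -> step reproduces the target at every cell -> ACCEPT
  (3,2)=# (5,4)=# -> step gives (4,5)='.' but target has '#' -> reject
Unique solution: (3,2)=live, (5,4)=dead.
Check: live-neighbor counts of every cell in the completed generation 0:
224221
444454
354433
474543
476553
355330
Applying B3/S23 to generation 0 with these counts gives:
.#.##.
......
#...##
.....#
.....#
#..##.
which matches the target exactly.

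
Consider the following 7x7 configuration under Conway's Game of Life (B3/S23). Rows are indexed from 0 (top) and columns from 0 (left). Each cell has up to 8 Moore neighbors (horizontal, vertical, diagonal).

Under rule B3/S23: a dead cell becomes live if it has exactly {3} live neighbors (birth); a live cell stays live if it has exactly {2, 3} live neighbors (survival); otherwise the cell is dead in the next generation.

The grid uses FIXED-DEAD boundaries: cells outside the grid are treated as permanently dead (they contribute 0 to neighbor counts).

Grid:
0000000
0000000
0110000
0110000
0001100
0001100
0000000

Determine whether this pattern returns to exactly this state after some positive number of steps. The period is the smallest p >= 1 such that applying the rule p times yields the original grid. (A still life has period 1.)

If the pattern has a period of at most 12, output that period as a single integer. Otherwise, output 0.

Simulating and comparing each generation to the original:
Gen 0 (original, given above): 8 live cells
Gen 1: 6 live cells, differs from original
Gen 2: 8 live cells, MATCHES original -> period = 2

Answer: 2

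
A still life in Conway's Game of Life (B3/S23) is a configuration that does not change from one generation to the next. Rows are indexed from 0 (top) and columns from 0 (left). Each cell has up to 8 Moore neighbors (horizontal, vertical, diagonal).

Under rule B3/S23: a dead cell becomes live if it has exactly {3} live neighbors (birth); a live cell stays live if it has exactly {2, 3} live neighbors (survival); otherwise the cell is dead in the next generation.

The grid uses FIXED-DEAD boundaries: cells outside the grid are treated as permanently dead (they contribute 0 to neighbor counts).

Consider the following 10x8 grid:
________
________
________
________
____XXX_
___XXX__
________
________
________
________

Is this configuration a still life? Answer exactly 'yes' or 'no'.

Answer: no

Derivation:
Compute generation 1 and compare to generation 0 (given above):
Generation 1:
________
________
________
_____X__
___X__X_
___X__X_
____X___
________
________
________
Cell (3,5) differs: gen0=0 vs gen1=1 -> NOT a still life.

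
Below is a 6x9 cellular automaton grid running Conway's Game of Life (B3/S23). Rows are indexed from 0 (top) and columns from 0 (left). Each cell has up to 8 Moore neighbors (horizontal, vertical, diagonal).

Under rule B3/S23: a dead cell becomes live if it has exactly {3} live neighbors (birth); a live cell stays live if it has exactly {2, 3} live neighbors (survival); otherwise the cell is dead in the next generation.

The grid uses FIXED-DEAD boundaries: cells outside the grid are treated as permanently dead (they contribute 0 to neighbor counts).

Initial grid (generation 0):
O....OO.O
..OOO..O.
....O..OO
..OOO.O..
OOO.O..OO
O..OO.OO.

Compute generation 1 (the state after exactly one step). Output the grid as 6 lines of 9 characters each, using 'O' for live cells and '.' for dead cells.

Answer: ...OOOOO.
...OO....
......OOO
..O.O.O..
O.......O
O.OOOOOOO

Derivation:
Simulating step by step:
Generation 0 (given above): 26 live cells
Generation 1: 23 live cells
(generation 1 grid is the final answer)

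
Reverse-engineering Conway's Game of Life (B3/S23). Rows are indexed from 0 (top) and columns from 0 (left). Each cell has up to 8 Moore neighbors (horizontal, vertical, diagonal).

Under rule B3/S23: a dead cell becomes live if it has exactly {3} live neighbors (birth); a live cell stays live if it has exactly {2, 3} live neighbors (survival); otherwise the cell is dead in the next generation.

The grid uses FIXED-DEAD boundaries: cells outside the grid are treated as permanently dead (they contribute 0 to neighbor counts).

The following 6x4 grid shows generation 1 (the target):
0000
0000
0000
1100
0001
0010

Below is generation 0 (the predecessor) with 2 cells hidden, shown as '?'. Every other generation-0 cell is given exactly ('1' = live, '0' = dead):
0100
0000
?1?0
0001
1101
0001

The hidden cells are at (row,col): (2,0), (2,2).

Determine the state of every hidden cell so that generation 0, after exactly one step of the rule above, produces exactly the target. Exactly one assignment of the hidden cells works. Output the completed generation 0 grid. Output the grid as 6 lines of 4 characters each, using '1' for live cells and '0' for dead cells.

Answer: 0100
0000
0100
0001
1101
0001

Derivation:
Hidden generation-0 cells (in order): (2,0), (2,2).
A hidden cell only influences target cells in its own 3x3 neighborhood. Try each of the 2^2 = 4 assignments, step the completed generation 0 forward once under B3/S23, and compare with the target:
  (2,0)=0 (2,2)=0 -> step reproduces the target at every cell -> ACCEPT
  (2,0)=0 (2,2)=1 -> step gives (1,1)='1' but target has '0' -> reject
  (2,0)=1 (2,2)=0 -> step gives (1,0)='1' but target has '0' -> reject
  (2,0)=1 (2,2)=1 -> step gives (1,0)='1' but target has '0' -> reject
Unique solution: (2,0)=dead, (2,2)=dead.
Check: live-neighbor counts of every cell in the completed generation 0:
1010
2220
1021
3341
1142
2231
Applying B3/S23 to generation 0 with these counts gives:
0000
0000
0000
1100
0001
0010
which matches the target exactly.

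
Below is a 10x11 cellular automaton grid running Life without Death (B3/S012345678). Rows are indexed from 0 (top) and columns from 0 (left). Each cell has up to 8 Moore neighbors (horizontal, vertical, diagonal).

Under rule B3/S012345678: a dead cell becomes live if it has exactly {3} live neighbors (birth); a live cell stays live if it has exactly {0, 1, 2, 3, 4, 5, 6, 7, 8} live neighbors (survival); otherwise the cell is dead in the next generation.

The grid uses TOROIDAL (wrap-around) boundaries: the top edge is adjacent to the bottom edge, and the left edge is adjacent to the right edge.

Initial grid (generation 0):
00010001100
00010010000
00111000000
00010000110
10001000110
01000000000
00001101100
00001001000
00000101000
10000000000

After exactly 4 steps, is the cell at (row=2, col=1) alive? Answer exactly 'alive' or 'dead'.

Simulating step by step:
Generation 0 (given above): 25 live cells
Generation 1: 38 live cells
00010001100
00010011000
00111000000
00110000111
10001000111
01001101010
00001111100
00001001000
00000111000
10000011100
Generation 2: 52 live cells
00010001100
00010011100
00111001110
11110000111
11101101111
11011101010
00011111100
00001001000
00000111000
10000111100
Generation 3: 63 live cells
00011101110
00010011100
10111011110
11110110111
11101101111
11011101010
00111111100
00011001000
00001111000
10001111100
Generation 4: 67 live cells
00011101110
00010011101
10111011110
11110110111
11101101111
11011101010
01111111100
00111001000
00001111000
10001111110

Cell (2,1) at generation 4: 0 -> dead

Answer: dead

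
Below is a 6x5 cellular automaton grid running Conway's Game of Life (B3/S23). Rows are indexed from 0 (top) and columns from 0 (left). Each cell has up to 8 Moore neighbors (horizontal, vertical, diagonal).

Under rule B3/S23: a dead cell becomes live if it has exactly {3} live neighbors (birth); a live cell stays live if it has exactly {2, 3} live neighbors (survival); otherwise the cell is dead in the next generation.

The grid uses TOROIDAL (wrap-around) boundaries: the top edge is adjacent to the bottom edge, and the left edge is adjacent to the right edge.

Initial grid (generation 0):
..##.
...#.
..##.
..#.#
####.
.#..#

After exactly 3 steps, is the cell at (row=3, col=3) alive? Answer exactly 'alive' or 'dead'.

Simulating step by step:
Generation 0 (given above): 13 live cells
Generation 1: 9 live cells
..###
....#
..#.#
#...#
.....
....#
Generation 2: 12 live cells
#...#
#.#.#
....#
#..##
#...#
....#
Generation 3: 5 live cells
.#...
.#...
.#...
...#.
.....
...#.

Cell (3,3) at generation 3: 1 -> alive

Answer: alive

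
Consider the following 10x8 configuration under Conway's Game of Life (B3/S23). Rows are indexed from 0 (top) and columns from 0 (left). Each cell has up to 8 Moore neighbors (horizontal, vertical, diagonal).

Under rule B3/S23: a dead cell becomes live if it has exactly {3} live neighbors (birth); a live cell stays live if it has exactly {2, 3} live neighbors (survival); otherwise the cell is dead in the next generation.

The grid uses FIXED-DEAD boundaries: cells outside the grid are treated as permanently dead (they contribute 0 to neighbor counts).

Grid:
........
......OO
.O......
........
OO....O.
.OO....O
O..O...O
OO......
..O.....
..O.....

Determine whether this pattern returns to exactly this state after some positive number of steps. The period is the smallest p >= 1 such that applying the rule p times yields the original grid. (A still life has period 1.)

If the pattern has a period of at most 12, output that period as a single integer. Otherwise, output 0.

Answer: 0

Derivation:
Simulating and comparing each generation to the original:
Gen 0 (original, given above): 16 live cells
Gen 1: 13 live cells, differs from original
Gen 2: 11 live cells, differs from original
Gen 3: 12 live cells, differs from original
Gen 4: 7 live cells, differs from original
Gen 5: 5 live cells, differs from original
Gen 6: 5 live cells, differs from original
Gen 7: 5 live cells, differs from original
Gen 8: 3 live cells, differs from original
Gen 9: 2 live cells, differs from original
Gen 10: 0 live cells, differs from original
Gen 11: 0 live cells, differs from original
Gen 12: 0 live cells, differs from original
No period found within 12 steps.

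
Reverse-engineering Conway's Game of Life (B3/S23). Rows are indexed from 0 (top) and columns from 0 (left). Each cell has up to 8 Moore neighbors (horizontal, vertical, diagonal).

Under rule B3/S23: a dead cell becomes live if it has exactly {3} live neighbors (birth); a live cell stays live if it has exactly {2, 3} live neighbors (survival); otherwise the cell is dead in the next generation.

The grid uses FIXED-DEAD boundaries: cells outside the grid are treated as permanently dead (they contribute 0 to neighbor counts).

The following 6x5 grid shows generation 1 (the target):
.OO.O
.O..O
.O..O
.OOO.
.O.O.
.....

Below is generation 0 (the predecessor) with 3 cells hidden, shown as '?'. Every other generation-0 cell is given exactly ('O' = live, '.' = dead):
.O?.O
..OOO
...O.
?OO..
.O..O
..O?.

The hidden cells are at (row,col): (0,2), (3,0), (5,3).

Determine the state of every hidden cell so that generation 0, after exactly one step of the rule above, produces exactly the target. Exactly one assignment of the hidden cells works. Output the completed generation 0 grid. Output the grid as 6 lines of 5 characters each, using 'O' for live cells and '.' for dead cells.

Answer: .OO.O
..OOO
...O.
.OO..
.O..O
..O..

Derivation:
Hidden generation-0 cells (in order): (0,2), (3,0), (5,3).
A hidden cell only influences target cells in its own 3x3 neighborhood. Try each of the 2^3 = 8 assignments, step the completed generation 0 forward once under B3/S23, and compare with the target:
  (0,2)=. (3,0)=. (5,3)=. -> step gives (0,1)='.' but target has 'O' -> reject
  (0,2)=. (3,0)=. (5,3)=O -> step gives (0,1)='.' but target has 'O' -> reject
  (0,2)=. (3,0)=O (5,3)=. -> step gives (0,1)='.' but target has 'O' -> reject
  (0,2)=. (3,0)=O (5,3)=O -> step gives (0,1)='.' but target has 'O' -> reject
  (0,2)=O (3,0)=. (5,3)=. -> step reproduces the target at every cell -> ACCEPT
  (0,2)=O (3,0)=. (5,3)=O -> step gives (4,3)='.' but target has 'O' -> reject
  (0,2)=O (3,0)=O (5,3)=. -> step gives (2,1)='.' but target has 'O' -> reject
  (0,2)=O (3,0)=O (5,3)=O -> step gives (2,1)='.' but target has 'O' -> reject
Unique solution: (0,2)=live, (3,0)=dead, (5,3)=dead.
Check: live-neighbor counts of every cell in the completed generation 0:
12352
13453
13543
22332
23430
12121
Applying B3/S23 to generation 0 with these counts gives:
.OO.O
.O..O
.O..O
.OOO.
.O.O.
.....
which matches the target exactly.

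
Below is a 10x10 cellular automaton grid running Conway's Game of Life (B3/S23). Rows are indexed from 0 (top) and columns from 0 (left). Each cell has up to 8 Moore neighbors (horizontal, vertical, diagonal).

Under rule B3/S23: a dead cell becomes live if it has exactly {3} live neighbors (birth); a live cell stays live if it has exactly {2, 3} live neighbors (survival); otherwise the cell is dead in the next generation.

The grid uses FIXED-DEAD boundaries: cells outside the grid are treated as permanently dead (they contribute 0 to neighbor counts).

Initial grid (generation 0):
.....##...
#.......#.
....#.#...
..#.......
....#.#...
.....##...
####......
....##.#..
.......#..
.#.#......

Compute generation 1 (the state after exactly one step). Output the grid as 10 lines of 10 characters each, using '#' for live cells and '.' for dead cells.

Answer: ..........
......##..
..........
...#......
......#...
.######...
.###......
.####.#...
....#.#...
..........

Derivation:
Simulating step by step:
Generation 0 (given above): 21 live cells
Generation 1: 20 live cells
(generation 1 grid is the final answer)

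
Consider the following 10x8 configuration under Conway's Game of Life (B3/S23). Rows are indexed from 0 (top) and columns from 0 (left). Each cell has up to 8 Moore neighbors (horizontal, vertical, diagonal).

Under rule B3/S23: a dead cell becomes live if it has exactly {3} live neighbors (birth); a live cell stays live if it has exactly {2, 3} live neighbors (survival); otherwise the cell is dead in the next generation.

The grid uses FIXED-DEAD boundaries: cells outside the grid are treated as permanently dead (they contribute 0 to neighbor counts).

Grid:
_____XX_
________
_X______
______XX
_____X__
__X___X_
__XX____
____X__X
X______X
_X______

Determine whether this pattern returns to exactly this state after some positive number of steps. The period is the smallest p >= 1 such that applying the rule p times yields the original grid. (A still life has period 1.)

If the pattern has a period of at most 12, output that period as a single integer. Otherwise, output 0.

Simulating and comparing each generation to the original:
Gen 0 (original, given above): 15 live cells
Gen 1: 8 live cells, differs from original
Gen 2: 8 live cells, differs from original
Gen 3: 7 live cells, differs from original
Gen 4: 5 live cells, differs from original
Gen 5: 3 live cells, differs from original
Gen 6: 2 live cells, differs from original
Gen 7: 0 live cells, differs from original
Gen 8: 0 live cells, differs from original
Gen 9: 0 live cells, differs from original
Gen 10: 0 live cells, differs from original
Gen 11: 0 live cells, differs from original
Gen 12: 0 live cells, differs from original
No period found within 12 steps.

Answer: 0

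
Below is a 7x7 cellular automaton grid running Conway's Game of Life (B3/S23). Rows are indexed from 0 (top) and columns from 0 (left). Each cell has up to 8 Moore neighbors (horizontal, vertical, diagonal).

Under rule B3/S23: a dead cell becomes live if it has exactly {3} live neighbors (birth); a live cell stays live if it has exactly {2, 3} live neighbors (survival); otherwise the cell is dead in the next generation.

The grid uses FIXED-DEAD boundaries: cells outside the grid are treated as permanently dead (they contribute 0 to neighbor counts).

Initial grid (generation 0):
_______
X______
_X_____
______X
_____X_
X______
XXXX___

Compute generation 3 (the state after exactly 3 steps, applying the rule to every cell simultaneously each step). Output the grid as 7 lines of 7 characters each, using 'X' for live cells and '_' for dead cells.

Answer: _______
_______
_______
_______
_______
_______
_______

Derivation:
Simulating step by step:
Generation 0 (given above): 9 live cells
Generation 1: 5 live cells
_______
_______
_______
_______
_______
X_X____
XXX____
Generation 2: 4 live cells
_______
_______
_______
_______
_______
X_X____
X_X____
Generation 3: 0 live cells
(generation 3 grid is the final answer)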